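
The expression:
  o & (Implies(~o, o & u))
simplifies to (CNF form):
o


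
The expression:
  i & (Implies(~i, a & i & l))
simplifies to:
i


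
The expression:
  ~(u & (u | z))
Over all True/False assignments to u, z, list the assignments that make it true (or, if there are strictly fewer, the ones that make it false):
is true only for:
  u=False, z=False;
  u=False, z=True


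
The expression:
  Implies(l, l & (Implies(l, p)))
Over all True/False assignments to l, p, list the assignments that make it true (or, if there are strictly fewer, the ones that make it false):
is false only for:
  l=True, p=False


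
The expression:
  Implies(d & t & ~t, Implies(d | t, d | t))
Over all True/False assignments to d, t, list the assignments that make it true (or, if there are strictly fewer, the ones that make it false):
is always true.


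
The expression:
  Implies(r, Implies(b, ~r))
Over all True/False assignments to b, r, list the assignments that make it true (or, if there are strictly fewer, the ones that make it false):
is false only for:
  b=True, r=True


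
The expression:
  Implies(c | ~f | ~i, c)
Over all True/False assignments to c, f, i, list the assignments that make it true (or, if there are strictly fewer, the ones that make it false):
is false only for:
  c=False, f=False, i=False;
  c=False, f=False, i=True;
  c=False, f=True, i=False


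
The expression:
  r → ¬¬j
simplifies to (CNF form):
j ∨ ¬r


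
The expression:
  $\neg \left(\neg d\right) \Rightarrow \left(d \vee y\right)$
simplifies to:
$\text{True}$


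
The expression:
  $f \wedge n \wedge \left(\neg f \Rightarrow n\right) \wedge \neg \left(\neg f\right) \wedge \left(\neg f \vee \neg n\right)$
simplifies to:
$\text{False}$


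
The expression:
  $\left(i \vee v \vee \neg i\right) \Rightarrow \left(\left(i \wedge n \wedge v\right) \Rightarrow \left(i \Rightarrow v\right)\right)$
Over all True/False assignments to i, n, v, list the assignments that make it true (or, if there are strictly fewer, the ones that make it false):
is always true.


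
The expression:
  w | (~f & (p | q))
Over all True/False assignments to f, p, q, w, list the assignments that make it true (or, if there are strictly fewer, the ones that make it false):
is false only for:
  f=False, p=False, q=False, w=False;
  f=True, p=False, q=False, w=False;
  f=True, p=False, q=True, w=False;
  f=True, p=True, q=False, w=False;
  f=True, p=True, q=True, w=False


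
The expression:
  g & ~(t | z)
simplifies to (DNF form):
g & ~t & ~z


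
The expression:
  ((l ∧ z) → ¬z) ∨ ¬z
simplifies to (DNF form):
¬l ∨ ¬z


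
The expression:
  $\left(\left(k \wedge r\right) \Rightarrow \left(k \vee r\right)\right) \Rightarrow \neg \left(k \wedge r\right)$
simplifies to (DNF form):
$\neg k \vee \neg r$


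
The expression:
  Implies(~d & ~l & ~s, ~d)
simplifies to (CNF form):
True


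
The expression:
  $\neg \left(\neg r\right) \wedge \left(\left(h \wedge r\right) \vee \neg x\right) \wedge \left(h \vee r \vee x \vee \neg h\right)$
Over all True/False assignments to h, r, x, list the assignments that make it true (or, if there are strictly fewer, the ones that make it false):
is true only for:
  h=False, r=True, x=False;
  h=True, r=True, x=False;
  h=True, r=True, x=True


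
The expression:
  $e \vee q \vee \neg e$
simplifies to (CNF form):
$\text{True}$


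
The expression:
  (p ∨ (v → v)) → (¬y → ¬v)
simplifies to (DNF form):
y ∨ ¬v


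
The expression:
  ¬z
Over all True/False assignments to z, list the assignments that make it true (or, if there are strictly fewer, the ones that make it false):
is true only for:
  z=False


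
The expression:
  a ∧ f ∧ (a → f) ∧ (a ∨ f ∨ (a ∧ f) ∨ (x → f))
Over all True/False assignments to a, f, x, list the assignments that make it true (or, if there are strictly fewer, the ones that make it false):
is true only for:
  a=True, f=True, x=False;
  a=True, f=True, x=True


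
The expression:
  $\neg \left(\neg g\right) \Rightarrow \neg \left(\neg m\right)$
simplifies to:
$m \vee \neg g$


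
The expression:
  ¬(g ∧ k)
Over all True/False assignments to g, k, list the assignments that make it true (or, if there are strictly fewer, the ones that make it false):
is false only for:
  g=True, k=True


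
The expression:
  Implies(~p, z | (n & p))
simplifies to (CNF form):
p | z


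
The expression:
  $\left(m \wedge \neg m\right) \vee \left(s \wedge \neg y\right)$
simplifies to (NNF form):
$s \wedge \neg y$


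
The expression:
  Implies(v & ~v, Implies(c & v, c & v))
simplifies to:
True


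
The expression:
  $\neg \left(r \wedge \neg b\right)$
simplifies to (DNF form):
$b \vee \neg r$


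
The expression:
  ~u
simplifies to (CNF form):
~u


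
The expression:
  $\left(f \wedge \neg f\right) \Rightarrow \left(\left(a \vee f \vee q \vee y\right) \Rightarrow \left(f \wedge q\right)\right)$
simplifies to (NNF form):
$\text{True}$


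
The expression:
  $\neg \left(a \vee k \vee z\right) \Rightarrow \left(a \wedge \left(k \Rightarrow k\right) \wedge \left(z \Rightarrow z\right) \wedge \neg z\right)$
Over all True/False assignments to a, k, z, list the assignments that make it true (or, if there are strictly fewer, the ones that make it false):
is false only for:
  a=False, k=False, z=False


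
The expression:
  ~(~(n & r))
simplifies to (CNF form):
n & r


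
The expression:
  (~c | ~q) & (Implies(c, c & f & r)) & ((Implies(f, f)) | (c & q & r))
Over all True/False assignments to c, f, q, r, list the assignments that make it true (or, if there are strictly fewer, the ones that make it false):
is false only for:
  c=True, f=False, q=False, r=False;
  c=True, f=False, q=False, r=True;
  c=True, f=False, q=True, r=False;
  c=True, f=False, q=True, r=True;
  c=True, f=True, q=False, r=False;
  c=True, f=True, q=True, r=False;
  c=True, f=True, q=True, r=True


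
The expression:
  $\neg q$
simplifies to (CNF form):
$\neg q$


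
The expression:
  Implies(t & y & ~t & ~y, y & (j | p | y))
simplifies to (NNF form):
True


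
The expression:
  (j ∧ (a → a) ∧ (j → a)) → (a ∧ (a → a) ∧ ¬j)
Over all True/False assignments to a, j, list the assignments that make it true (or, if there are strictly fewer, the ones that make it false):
is false only for:
  a=True, j=True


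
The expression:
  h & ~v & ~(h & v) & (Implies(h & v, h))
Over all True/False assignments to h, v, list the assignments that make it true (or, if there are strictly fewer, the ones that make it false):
is true only for:
  h=True, v=False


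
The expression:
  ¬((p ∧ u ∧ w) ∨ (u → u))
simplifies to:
False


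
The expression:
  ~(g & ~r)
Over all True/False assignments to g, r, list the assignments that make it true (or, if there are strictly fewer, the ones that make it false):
is false only for:
  g=True, r=False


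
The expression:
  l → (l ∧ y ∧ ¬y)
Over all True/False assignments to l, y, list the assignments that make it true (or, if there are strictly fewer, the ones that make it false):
is true only for:
  l=False, y=False;
  l=False, y=True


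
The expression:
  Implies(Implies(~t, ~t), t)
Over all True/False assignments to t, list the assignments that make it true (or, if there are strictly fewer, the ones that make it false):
is true only for:
  t=True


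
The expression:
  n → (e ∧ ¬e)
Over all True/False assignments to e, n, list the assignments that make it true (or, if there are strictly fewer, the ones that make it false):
is true only for:
  e=False, n=False;
  e=True, n=False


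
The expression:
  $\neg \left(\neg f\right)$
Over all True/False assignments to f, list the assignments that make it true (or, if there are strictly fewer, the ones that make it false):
is true only for:
  f=True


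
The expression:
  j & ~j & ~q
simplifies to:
False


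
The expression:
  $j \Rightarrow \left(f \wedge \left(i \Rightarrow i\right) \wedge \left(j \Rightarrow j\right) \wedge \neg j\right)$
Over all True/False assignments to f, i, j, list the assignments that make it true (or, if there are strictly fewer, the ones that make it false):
is true only for:
  f=False, i=False, j=False;
  f=False, i=True, j=False;
  f=True, i=False, j=False;
  f=True, i=True, j=False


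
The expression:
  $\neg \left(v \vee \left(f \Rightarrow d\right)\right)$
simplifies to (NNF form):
$f \wedge \neg d \wedge \neg v$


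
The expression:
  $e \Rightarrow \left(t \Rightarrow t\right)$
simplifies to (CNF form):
$\text{True}$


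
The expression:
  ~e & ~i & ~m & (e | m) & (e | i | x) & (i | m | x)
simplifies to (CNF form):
False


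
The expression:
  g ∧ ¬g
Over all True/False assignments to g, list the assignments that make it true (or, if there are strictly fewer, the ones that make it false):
is never true.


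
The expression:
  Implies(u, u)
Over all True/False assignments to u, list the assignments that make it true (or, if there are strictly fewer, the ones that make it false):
is always true.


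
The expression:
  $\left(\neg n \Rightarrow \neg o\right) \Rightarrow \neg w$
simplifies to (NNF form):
$\left(o \wedge \neg n\right) \vee \neg w$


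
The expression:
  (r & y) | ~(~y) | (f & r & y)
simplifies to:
y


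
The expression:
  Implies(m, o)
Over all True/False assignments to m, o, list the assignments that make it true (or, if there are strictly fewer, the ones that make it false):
is false only for:
  m=True, o=False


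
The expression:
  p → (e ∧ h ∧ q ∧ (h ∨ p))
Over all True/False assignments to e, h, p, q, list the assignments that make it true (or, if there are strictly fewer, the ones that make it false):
is false only for:
  e=False, h=False, p=True, q=False;
  e=False, h=False, p=True, q=True;
  e=False, h=True, p=True, q=False;
  e=False, h=True, p=True, q=True;
  e=True, h=False, p=True, q=False;
  e=True, h=False, p=True, q=True;
  e=True, h=True, p=True, q=False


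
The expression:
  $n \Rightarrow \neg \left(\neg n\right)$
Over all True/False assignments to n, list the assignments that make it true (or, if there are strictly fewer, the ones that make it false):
is always true.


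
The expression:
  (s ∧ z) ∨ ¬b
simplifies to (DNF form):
(s ∧ z) ∨ ¬b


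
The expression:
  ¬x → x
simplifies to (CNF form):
x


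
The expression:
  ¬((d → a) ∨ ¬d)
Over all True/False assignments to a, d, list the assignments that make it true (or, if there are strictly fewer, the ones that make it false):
is true only for:
  a=False, d=True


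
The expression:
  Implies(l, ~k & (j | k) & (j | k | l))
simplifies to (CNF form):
(j | ~l) & (~k | ~l)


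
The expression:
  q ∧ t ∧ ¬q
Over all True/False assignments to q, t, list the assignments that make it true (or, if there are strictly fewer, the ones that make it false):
is never true.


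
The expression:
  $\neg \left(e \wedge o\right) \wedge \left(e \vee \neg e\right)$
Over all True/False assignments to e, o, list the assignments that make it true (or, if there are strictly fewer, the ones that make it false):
is false only for:
  e=True, o=True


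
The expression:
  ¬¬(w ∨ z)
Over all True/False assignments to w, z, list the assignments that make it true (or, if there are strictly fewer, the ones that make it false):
is false only for:
  w=False, z=False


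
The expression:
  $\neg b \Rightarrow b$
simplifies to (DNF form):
$b$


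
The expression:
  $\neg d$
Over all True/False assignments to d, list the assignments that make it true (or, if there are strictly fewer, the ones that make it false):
is true only for:
  d=False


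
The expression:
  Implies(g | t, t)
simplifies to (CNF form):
t | ~g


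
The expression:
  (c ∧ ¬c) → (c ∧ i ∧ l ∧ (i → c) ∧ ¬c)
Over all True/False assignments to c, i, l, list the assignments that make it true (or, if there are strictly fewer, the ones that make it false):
is always true.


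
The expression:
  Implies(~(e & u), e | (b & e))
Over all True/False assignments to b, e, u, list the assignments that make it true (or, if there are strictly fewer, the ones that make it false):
is true only for:
  b=False, e=True, u=False;
  b=False, e=True, u=True;
  b=True, e=True, u=False;
  b=True, e=True, u=True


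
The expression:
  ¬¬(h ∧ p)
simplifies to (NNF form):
h ∧ p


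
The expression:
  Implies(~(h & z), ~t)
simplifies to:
~t | (h & z)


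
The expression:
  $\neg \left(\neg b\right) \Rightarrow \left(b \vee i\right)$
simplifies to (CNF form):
$\text{True}$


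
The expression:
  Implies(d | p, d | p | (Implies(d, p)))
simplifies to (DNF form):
True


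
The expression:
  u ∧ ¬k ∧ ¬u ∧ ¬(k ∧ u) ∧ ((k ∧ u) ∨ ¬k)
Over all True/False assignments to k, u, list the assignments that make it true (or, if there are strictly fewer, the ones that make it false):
is never true.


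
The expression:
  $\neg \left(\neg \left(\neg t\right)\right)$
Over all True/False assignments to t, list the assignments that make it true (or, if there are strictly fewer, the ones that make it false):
is true only for:
  t=False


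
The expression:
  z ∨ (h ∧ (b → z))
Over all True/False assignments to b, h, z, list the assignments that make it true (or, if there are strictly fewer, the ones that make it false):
is false only for:
  b=False, h=False, z=False;
  b=True, h=False, z=False;
  b=True, h=True, z=False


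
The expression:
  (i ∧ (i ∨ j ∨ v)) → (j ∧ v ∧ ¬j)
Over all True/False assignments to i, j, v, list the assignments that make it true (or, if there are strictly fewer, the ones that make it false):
is true only for:
  i=False, j=False, v=False;
  i=False, j=False, v=True;
  i=False, j=True, v=False;
  i=False, j=True, v=True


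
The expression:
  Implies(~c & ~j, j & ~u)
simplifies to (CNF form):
c | j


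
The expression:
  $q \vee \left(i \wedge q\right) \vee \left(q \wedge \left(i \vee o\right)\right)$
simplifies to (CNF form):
$q$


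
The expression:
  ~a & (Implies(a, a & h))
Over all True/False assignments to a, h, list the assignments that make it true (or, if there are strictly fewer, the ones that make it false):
is true only for:
  a=False, h=False;
  a=False, h=True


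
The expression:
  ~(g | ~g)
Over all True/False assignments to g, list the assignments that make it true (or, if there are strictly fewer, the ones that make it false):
is never true.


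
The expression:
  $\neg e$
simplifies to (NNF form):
$\neg e$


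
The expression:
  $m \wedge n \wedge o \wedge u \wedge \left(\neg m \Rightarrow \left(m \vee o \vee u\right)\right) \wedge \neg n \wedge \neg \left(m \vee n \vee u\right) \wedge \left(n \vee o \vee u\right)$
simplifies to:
$\text{False}$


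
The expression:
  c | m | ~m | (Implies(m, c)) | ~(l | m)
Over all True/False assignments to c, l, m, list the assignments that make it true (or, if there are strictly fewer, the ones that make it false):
is always true.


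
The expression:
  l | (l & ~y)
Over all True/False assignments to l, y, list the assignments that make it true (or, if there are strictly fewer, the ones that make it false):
is true only for:
  l=True, y=False;
  l=True, y=True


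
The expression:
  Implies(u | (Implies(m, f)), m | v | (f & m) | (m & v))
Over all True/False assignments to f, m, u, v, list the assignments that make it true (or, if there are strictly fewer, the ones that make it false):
is false only for:
  f=False, m=False, u=False, v=False;
  f=False, m=False, u=True, v=False;
  f=True, m=False, u=False, v=False;
  f=True, m=False, u=True, v=False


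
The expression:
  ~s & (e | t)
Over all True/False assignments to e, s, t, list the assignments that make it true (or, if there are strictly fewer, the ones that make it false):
is true only for:
  e=False, s=False, t=True;
  e=True, s=False, t=False;
  e=True, s=False, t=True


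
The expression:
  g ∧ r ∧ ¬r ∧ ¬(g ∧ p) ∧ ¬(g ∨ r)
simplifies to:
False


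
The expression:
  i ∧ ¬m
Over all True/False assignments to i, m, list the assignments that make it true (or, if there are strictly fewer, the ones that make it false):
is true only for:
  i=True, m=False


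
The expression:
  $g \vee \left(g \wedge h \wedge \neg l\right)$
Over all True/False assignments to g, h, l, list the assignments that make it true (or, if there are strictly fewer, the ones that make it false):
is true only for:
  g=True, h=False, l=False;
  g=True, h=False, l=True;
  g=True, h=True, l=False;
  g=True, h=True, l=True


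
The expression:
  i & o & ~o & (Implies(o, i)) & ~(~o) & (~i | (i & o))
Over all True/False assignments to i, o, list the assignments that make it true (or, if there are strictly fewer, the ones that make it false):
is never true.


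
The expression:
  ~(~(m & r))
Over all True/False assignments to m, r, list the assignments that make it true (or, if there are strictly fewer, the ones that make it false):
is true only for:
  m=True, r=True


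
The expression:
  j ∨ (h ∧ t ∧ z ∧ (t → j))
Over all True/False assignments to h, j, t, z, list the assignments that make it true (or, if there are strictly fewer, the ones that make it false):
is true only for:
  h=False, j=True, t=False, z=False;
  h=False, j=True, t=False, z=True;
  h=False, j=True, t=True, z=False;
  h=False, j=True, t=True, z=True;
  h=True, j=True, t=False, z=False;
  h=True, j=True, t=False, z=True;
  h=True, j=True, t=True, z=False;
  h=True, j=True, t=True, z=True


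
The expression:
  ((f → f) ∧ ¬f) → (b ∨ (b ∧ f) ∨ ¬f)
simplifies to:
True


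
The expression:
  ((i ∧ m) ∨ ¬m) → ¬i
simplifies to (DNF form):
¬i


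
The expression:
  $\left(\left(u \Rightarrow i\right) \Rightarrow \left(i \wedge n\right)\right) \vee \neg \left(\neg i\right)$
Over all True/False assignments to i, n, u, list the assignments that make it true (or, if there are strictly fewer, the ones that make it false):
is false only for:
  i=False, n=False, u=False;
  i=False, n=True, u=False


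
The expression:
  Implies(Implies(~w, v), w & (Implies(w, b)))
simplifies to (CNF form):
(b | ~w) & (w | ~v)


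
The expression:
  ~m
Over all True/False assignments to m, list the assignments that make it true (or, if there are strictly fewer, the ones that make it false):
is true only for:
  m=False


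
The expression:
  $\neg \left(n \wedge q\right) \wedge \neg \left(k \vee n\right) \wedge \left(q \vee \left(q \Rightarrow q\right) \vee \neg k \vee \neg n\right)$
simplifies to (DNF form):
$\neg k \wedge \neg n$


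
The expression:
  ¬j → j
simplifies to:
j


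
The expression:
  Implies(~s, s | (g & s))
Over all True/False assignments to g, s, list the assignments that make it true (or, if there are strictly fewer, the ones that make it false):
is true only for:
  g=False, s=True;
  g=True, s=True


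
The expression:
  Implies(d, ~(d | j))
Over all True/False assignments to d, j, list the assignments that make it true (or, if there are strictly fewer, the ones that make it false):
is true only for:
  d=False, j=False;
  d=False, j=True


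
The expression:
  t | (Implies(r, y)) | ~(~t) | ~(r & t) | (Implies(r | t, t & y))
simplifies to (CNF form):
True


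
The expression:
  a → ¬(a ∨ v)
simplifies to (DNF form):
¬a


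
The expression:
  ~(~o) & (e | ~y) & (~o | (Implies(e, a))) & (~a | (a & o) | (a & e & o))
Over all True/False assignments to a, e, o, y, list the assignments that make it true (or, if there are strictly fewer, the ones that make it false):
is true only for:
  a=False, e=False, o=True, y=False;
  a=True, e=False, o=True, y=False;
  a=True, e=True, o=True, y=False;
  a=True, e=True, o=True, y=True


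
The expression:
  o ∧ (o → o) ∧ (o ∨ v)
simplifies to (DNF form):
o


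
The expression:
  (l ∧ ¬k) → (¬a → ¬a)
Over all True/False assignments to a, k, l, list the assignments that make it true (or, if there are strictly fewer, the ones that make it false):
is always true.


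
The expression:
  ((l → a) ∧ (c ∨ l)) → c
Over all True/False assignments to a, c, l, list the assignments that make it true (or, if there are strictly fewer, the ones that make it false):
is false only for:
  a=True, c=False, l=True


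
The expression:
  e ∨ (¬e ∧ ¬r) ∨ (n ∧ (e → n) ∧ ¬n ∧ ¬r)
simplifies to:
e ∨ ¬r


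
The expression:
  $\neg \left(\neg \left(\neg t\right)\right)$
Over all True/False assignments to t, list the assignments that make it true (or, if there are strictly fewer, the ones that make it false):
is true only for:
  t=False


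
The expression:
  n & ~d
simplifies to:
n & ~d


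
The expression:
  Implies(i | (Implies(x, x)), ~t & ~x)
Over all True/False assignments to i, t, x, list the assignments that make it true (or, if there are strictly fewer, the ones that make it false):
is true only for:
  i=False, t=False, x=False;
  i=True, t=False, x=False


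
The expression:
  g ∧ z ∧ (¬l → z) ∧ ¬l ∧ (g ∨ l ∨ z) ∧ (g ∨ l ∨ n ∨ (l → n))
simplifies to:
g ∧ z ∧ ¬l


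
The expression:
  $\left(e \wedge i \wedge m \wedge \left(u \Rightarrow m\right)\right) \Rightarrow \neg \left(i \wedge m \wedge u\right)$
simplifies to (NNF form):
$\neg e \vee \neg i \vee \neg m \vee \neg u$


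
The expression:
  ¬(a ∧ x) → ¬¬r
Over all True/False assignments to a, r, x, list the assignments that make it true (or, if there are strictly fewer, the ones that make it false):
is false only for:
  a=False, r=False, x=False;
  a=False, r=False, x=True;
  a=True, r=False, x=False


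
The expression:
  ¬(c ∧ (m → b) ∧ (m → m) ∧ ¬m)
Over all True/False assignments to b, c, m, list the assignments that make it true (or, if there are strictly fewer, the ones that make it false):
is false only for:
  b=False, c=True, m=False;
  b=True, c=True, m=False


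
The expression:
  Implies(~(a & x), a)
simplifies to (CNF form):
a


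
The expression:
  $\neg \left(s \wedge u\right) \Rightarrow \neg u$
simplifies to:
$s \vee \neg u$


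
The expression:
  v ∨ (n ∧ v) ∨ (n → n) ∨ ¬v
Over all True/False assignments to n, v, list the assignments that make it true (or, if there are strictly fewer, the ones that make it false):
is always true.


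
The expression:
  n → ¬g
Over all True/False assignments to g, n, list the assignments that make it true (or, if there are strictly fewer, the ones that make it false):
is false only for:
  g=True, n=True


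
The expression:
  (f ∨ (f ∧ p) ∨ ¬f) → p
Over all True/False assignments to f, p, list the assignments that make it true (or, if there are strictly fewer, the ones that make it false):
is true only for:
  f=False, p=True;
  f=True, p=True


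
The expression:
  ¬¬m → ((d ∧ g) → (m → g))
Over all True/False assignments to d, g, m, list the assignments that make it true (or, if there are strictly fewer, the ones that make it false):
is always true.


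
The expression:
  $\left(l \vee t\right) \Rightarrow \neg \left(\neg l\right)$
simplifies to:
$l \vee \neg t$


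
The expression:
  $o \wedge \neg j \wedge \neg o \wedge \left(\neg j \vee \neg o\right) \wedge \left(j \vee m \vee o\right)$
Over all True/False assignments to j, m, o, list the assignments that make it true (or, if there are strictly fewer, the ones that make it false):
is never true.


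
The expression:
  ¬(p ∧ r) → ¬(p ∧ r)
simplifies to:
True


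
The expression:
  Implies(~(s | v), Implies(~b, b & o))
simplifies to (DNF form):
b | s | v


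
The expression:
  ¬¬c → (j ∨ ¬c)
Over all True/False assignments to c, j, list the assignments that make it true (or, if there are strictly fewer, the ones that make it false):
is false only for:
  c=True, j=False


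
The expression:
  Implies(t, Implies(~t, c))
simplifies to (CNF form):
True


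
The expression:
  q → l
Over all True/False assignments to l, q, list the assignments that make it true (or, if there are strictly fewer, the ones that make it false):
is false only for:
  l=False, q=True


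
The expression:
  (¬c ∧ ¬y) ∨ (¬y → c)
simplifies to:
True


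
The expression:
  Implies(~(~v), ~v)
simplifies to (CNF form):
~v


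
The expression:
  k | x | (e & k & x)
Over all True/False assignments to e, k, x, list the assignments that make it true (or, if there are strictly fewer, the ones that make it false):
is false only for:
  e=False, k=False, x=False;
  e=True, k=False, x=False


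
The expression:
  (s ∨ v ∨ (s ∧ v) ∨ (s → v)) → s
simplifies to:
s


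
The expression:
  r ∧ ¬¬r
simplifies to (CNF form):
r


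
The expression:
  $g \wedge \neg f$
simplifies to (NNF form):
$g \wedge \neg f$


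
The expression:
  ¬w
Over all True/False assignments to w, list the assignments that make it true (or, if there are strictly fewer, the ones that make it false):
is true only for:
  w=False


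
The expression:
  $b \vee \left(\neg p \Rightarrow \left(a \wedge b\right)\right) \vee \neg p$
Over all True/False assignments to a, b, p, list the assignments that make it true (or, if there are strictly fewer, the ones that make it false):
is always true.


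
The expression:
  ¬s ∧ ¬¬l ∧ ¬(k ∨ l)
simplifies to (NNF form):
False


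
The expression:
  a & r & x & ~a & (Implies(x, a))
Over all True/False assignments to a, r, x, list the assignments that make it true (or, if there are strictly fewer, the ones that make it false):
is never true.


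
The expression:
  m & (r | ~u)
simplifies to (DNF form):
(m & r) | (m & ~u)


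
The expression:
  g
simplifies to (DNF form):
g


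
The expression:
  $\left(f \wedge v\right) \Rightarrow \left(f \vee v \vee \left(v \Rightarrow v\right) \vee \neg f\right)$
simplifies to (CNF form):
$\text{True}$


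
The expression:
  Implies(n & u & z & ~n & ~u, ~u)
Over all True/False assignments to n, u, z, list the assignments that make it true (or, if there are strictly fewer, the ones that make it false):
is always true.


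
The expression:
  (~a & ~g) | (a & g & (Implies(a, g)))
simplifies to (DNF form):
(a & g) | (~a & ~g)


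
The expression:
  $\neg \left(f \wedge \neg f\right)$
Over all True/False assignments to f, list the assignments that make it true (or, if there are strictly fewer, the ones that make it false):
is always true.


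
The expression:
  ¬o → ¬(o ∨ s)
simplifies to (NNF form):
o ∨ ¬s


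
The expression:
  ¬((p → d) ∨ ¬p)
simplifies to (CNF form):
p ∧ ¬d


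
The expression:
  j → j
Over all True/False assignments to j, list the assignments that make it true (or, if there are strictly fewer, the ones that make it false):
is always true.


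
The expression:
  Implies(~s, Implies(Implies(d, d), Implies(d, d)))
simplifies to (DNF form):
True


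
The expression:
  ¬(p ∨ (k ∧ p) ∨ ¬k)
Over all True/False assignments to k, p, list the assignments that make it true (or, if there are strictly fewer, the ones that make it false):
is true only for:
  k=True, p=False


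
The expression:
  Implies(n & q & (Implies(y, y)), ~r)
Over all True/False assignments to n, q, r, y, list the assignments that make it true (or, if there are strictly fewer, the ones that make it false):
is false only for:
  n=True, q=True, r=True, y=False;
  n=True, q=True, r=True, y=True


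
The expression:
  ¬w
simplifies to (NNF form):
¬w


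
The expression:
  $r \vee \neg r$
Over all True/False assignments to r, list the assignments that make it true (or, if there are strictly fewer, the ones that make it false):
is always true.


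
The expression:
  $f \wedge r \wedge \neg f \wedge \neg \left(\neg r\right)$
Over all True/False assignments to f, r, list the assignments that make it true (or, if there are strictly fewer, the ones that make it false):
is never true.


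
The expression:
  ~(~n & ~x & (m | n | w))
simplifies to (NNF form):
n | x | (~m & ~w)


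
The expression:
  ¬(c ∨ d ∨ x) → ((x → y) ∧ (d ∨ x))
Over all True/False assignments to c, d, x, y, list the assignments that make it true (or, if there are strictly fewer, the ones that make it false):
is false only for:
  c=False, d=False, x=False, y=False;
  c=False, d=False, x=False, y=True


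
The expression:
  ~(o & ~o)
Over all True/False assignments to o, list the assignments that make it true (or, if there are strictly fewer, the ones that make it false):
is always true.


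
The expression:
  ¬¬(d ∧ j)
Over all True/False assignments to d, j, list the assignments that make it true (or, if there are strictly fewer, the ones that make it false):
is true only for:
  d=True, j=True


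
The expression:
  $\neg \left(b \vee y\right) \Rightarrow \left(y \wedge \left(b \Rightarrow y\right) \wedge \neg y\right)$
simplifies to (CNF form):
$b \vee y$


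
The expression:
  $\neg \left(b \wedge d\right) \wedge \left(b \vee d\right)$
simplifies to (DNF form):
$\left(b \wedge \neg d\right) \vee \left(d \wedge \neg b\right)$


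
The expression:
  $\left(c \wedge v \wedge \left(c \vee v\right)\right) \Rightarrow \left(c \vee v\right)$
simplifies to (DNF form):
$\text{True}$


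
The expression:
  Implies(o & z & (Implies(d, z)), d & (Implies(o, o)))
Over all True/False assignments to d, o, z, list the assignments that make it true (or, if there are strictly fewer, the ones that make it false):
is false only for:
  d=False, o=True, z=True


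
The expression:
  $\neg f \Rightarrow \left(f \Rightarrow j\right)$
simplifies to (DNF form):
$\text{True}$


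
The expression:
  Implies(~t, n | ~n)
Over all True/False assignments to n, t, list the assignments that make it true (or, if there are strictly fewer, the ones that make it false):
is always true.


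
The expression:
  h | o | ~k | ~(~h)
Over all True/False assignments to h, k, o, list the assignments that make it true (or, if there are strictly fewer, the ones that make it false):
is false only for:
  h=False, k=True, o=False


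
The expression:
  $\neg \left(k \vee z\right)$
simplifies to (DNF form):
$\neg k \wedge \neg z$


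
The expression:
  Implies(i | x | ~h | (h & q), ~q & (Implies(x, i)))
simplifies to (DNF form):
(i & ~q) | (~q & ~x)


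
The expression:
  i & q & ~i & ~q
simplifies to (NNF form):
False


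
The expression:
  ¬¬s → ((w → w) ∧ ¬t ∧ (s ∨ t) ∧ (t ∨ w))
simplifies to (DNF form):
(w ∧ ¬t) ∨ ¬s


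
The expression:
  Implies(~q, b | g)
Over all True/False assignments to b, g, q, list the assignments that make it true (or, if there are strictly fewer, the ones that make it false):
is false only for:
  b=False, g=False, q=False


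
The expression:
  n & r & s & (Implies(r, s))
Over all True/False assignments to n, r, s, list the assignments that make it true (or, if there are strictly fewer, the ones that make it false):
is true only for:
  n=True, r=True, s=True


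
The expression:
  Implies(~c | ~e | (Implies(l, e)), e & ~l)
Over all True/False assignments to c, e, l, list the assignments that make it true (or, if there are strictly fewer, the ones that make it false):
is true only for:
  c=False, e=True, l=False;
  c=True, e=True, l=False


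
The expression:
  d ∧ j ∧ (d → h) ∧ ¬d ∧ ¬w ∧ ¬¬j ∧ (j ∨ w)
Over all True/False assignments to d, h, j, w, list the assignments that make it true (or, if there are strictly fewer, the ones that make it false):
is never true.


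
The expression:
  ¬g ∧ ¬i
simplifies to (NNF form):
¬g ∧ ¬i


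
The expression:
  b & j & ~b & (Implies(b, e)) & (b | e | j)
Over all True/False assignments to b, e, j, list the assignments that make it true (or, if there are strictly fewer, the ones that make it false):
is never true.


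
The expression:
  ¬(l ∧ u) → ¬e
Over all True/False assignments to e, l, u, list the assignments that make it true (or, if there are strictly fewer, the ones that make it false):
is false only for:
  e=True, l=False, u=False;
  e=True, l=False, u=True;
  e=True, l=True, u=False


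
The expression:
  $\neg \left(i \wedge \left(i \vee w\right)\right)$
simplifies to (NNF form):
$\neg i$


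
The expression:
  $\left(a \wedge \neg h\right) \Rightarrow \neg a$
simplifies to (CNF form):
$h \vee \neg a$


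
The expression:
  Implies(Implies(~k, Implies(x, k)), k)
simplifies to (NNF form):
k | x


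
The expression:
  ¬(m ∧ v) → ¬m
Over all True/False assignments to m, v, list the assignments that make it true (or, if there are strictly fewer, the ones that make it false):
is false only for:
  m=True, v=False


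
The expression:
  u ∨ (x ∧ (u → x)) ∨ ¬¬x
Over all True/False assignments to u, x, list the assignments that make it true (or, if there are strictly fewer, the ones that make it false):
is false only for:
  u=False, x=False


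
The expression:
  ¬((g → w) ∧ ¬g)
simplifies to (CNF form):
g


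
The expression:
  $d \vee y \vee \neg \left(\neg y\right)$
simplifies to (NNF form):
$d \vee y$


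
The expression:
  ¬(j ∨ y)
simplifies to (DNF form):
¬j ∧ ¬y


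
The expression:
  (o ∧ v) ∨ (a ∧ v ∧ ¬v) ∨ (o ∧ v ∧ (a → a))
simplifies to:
o ∧ v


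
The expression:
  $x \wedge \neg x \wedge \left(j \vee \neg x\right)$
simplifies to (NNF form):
$\text{False}$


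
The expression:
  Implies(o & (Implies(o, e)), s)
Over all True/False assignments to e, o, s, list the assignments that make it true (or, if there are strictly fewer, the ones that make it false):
is false only for:
  e=True, o=True, s=False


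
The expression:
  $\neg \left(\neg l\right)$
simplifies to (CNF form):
$l$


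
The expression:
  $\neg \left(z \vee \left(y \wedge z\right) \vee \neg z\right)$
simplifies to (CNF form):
$\text{False}$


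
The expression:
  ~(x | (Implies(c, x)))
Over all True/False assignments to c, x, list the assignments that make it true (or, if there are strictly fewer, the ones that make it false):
is true only for:
  c=True, x=False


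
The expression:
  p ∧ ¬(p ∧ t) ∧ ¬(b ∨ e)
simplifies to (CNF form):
p ∧ ¬b ∧ ¬e ∧ ¬t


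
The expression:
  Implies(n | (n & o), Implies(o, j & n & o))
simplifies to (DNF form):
j | ~n | ~o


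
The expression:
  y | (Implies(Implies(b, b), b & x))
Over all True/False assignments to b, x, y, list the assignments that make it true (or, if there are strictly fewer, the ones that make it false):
is false only for:
  b=False, x=False, y=False;
  b=False, x=True, y=False;
  b=True, x=False, y=False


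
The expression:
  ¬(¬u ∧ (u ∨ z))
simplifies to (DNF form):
u ∨ ¬z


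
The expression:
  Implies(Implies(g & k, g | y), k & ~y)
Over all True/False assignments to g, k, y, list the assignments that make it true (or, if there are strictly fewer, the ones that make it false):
is true only for:
  g=False, k=True, y=False;
  g=True, k=True, y=False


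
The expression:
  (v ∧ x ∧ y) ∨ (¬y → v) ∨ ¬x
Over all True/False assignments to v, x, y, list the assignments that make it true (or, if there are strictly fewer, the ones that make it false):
is false only for:
  v=False, x=True, y=False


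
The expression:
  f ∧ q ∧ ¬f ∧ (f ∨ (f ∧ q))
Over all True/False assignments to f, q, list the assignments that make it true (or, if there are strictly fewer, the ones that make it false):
is never true.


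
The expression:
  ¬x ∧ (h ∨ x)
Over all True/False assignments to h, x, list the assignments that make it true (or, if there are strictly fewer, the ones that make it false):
is true only for:
  h=True, x=False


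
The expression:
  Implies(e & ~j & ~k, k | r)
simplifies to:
j | k | r | ~e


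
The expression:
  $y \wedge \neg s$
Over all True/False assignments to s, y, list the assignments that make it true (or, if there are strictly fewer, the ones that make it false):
is true only for:
  s=False, y=True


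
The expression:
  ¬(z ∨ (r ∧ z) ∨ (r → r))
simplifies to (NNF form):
False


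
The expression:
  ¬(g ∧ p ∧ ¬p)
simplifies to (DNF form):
True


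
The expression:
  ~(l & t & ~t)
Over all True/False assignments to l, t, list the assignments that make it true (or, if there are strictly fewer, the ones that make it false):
is always true.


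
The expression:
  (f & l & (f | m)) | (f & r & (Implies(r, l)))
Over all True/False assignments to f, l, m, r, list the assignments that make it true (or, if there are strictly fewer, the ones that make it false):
is true only for:
  f=True, l=True, m=False, r=False;
  f=True, l=True, m=False, r=True;
  f=True, l=True, m=True, r=False;
  f=True, l=True, m=True, r=True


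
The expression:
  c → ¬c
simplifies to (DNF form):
¬c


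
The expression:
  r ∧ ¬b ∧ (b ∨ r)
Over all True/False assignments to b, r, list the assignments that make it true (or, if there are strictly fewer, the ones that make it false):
is true only for:
  b=False, r=True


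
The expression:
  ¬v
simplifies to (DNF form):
¬v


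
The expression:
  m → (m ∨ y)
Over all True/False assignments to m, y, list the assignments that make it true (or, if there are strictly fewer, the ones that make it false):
is always true.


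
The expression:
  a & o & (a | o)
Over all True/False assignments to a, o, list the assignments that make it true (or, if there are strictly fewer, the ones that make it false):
is true only for:
  a=True, o=True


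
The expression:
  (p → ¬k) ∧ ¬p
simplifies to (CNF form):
¬p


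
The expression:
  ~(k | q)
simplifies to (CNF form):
~k & ~q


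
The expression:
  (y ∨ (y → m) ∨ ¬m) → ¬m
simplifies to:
¬m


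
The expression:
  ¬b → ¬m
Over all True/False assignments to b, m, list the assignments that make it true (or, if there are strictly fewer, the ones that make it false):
is false only for:
  b=False, m=True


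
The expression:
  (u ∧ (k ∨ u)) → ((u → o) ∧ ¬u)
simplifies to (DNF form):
¬u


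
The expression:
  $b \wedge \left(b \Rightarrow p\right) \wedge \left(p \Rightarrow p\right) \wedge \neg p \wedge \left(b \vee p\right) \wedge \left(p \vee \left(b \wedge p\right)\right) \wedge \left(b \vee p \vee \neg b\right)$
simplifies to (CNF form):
$\text{False}$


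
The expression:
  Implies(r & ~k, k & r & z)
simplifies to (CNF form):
k | ~r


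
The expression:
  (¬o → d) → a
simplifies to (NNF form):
a ∨ (¬d ∧ ¬o)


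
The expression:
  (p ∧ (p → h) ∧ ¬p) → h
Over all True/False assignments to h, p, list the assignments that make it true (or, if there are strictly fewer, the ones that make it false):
is always true.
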